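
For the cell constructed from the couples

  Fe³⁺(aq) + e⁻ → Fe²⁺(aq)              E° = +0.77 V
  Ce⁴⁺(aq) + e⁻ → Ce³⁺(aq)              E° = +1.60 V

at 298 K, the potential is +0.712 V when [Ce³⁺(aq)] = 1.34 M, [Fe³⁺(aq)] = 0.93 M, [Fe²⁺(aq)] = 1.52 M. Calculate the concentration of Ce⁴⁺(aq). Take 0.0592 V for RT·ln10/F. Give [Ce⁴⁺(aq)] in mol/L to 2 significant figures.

Ce⁴⁺/Ce³⁺ is the cathode (higher E°); E°cell = +1.60 − (+0.77) = +0.83 V with n = 1.
Rearranging E = E° − (0.0592/n)·log Q gives log Q = 1(+0.83 − (+0.712))/0.0592 = 1.993.
The balanced reaction is Ce⁴⁺(aq) + Fe²⁺(aq) → Ce³⁺(aq) + Fe³⁺(aq), so Q = ([Ce³⁺(aq)]·[Fe³⁺(aq)]) / ([Ce⁴⁺(aq)]·[Fe²⁺(aq)]).
Solving for the unknown gives log [Ce⁴⁺(aq)] = −2.079, so [Ce⁴⁺(aq)] ≈ 0.0083 M.

0.0083 M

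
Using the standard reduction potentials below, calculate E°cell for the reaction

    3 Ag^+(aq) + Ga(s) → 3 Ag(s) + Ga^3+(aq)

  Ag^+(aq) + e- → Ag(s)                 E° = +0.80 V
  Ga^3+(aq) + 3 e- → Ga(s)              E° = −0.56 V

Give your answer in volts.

In the reaction as written, Ag^+(aq) is reduced (cathode) and Ga^3+(aq) is produced by oxidation at the anode.
E°cell = E°(cathode) − E°(anode) = +0.80 − (−0.56) = +1.36 V.

+1.36 V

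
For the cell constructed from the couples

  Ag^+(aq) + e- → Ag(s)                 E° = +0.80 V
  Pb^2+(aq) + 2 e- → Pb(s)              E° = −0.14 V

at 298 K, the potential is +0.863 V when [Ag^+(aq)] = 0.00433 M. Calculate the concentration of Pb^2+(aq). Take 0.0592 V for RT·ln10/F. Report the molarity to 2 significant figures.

Ag⁺/Ag is the cathode (higher E°); E°cell = +0.80 − (−0.14) = +0.94 V with n = 2.
From the Nernst equation, log Q = n(E° − E)/0.0592 = 2·(+0.94 − (+0.863))/0.0592 = 2.601.
The balanced reaction is 2 Ag^+(aq) + Pb(s) → 2 Ag(s) + Pb^2+(aq), so Q = [Pb^2+(aq)] / [Ag^+(aq)]^2.
Isolating [Pb^2+(aq)] in Q = 10^{2.601} yields log [Pb^2+(aq)] = −2.126, i.e. 0.0075 M.

0.0075 M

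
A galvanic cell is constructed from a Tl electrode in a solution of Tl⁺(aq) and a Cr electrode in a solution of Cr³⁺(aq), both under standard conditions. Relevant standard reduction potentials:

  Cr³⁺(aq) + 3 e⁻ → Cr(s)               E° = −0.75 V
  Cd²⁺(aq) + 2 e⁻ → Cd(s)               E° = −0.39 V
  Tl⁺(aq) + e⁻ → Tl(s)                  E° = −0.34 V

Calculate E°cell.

Of the two couples in this cell, the one with the more positive reduction potential is reduced at the cathode: here that is Tl⁺/Tl (−0.34 V); Cr³⁺/Cr (−0.75 V) is the anode.
E°cell = E°(cathode) − E°(anode) = −0.34 − (−0.75) = +0.41 V.

+0.41 V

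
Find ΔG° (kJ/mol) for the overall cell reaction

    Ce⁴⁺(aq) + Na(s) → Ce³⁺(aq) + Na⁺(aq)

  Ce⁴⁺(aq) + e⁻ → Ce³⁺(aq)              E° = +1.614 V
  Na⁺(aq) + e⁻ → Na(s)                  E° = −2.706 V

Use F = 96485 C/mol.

−417 kJ/mol

In the reaction as written Ce⁴⁺(aq) is reduced, so the Ce⁴⁺/Ce³⁺ couple is the cathode and Na⁺/Na is the anode.
E°cell = +1.614 − (−2.706) = +4.320 V; balancing electrons gives n = 1.
ΔG° = −nFE°cell = −(1)(96485)(+4.320) J/mol = −417 kJ/mol.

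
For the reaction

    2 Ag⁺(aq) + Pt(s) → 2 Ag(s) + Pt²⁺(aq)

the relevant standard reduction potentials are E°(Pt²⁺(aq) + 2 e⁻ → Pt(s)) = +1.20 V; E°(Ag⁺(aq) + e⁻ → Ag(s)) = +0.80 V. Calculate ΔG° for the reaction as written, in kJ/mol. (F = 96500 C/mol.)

In the reaction as written Ag⁺(aq) is reduced, so the Ag⁺/Ag couple is the cathode and Pt²⁺/Pt is the anode.
E°cell = +0.80 − (+1.20) = −0.40 V; balancing electrons gives n = 2.
ΔG° = −nFE°cell = −(2)(96500)(−0.40) J/mol = +77.2 kJ/mol.

+77.2 kJ/mol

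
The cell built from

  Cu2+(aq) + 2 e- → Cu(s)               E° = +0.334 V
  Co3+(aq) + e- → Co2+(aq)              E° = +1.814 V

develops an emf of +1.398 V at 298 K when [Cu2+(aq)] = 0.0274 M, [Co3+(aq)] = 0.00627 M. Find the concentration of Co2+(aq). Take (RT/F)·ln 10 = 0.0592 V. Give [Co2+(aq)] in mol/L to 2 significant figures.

0.92 M

The Co³⁺/Co²⁺ couple has the larger reduction potential, so it is the cathode: E°cell = +1.814 − (+0.334) = +1.480 V and n = 2.
From the Nernst equation, log Q = n(E° − E)/0.0592 = 2·(+1.480 − (+1.398))/0.0592 = 2.770.
The balanced reaction is 2 Co3+(aq) + Cu(s) → 2 Co2+(aq) + Cu2+(aq), so Q = ([Co2+(aq)]^2·[Cu2+(aq)]) / [Co3+(aq)]^2.
Solving for the unknown gives log [Co2+(aq)] = −0.037, so [Co2+(aq)] ≈ 0.92 M.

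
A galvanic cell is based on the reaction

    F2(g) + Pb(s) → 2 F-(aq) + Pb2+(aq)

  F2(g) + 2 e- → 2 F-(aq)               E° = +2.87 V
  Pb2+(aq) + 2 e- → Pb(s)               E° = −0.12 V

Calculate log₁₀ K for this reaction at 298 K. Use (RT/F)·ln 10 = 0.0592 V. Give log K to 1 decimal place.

log K = 101.0

The F₂/F⁻ couple is reduced (cathode); E°cell = +2.87 − (−0.12) = +2.99 V with n = 2.
At equilibrium E = 0, so log K = nE°cell / 0.0592 = (2)(+2.99) / 0.0592 = 101.0.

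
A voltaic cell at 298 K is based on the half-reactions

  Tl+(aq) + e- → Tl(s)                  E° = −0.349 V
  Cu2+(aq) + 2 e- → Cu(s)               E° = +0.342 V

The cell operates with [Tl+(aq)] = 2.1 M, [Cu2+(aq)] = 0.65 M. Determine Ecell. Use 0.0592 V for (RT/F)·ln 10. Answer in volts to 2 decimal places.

+0.67 V

Cu²⁺/Cu is reduced (cathode, E° = +0.342 V) and Tl⁺/Tl is oxidized (anode).
E°cell = +0.342 − (−0.349) = +0.691 V, with n = 2 electrons transferred.
For the overall reaction Cu2+(aq) + 2 Tl(s) → Cu(s) + 2 Tl+(aq), Q = [Tl+(aq)]^2 / [Cu2+(aq)] = 6.78, giving log Q = 0.832.
E = E° − (0.0592/n)·log Q = +0.691 − (0.0592/2)(0.832) = +0.67 V.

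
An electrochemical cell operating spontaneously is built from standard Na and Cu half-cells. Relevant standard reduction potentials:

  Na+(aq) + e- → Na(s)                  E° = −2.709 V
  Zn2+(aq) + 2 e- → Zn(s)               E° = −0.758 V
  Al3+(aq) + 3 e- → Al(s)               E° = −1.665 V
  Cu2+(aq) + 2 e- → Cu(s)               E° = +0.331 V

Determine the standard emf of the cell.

+3.040 V

The Cu²⁺/Cu couple has the higher E°, so Cu ion is reduced (cathode) and Na is oxidized (anode).
E°cell = E°(cathode) − E°(anode) = +0.331 − (−2.709) = +3.040 V.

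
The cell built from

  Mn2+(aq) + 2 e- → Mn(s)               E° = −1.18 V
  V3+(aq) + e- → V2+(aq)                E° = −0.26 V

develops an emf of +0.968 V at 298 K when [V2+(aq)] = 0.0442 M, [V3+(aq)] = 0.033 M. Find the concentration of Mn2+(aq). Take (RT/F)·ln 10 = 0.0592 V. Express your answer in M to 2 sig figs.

V³⁺/V²⁺ is the cathode (higher E°); E°cell = −0.26 − (−1.18) = +0.92 V with n = 2.
From the Nernst equation, log Q = n(E° − E)/0.0592 = 2·(+0.92 − (+0.968))/0.0592 = −1.622.
Balancing electrons gives 2 V3+(aq) + Mn(s) → 2 V2+(aq) + Mn2+(aq); thus Q = ([V2+(aq)]^2·[Mn2+(aq)]) / [V3+(aq)]^2.
Solving for the unknown gives log [Mn2+(aq)] = −1.876, so [Mn2+(aq)] ≈ 0.013 M.

0.013 M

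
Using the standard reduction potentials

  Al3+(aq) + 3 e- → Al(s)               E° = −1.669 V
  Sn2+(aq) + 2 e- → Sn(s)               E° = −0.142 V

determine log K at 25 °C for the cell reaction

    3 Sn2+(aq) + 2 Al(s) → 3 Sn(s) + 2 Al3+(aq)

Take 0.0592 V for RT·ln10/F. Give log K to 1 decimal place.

log K = 154.8

The Sn²⁺/Sn couple is reduced (cathode); E°cell = −0.142 − (−1.669) = +1.527 V with n = 6.
At equilibrium E = 0, so log K = nE°cell / 0.0592 = (6)(+1.527) / 0.0592 = 154.8.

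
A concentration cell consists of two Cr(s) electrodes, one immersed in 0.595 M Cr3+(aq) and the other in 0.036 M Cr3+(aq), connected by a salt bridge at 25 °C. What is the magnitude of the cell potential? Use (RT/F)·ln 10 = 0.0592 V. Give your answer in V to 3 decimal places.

For a concentration cell E°cell = 0, since both electrodes use the same couple.
The compartment with the higher Cr3+(aq) concentration (0.595 M) acts as the cathode; ions are reduced there and produced at the dilute (0.036 M) anode.
With n = 3, Ecell = −(0.0592/3)·log([dilute]/[conc]) = −(0.0592/3)·log(0.036/0.595) = +0.024 V.

0.024 V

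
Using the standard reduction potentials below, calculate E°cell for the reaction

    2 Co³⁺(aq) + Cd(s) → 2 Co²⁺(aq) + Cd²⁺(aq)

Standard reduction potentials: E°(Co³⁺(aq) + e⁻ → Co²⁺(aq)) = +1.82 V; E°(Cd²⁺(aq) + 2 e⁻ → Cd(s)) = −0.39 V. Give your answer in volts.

+2.21 V

Co³⁺(aq) gains electrons, so the Co³⁺/Co²⁺ couple is the cathode; the Cd²⁺/Cd couple is the anode.
E°cell = E°(cathode) − E°(anode) = +1.82 − (−0.39) = +2.21 V.
The positive value indicates the reaction is spontaneous as written.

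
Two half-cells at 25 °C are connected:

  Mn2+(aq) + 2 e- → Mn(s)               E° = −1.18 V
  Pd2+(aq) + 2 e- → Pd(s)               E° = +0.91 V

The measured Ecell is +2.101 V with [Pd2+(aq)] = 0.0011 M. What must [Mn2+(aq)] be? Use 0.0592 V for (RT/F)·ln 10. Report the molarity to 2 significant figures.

The Pd²⁺/Pd couple has the larger reduction potential, so it is the cathode: E°cell = +0.91 − (−1.18) = +2.09 V and n = 2.
From the Nernst equation, log Q = n(E° − E)/0.0592 = 2·(+2.09 − (+2.101))/0.0592 = −0.372.
For Pd2+(aq) + Mn(s) → Pd(s) + Mn2+(aq), the reaction quotient is Q = [Mn2+(aq)] / [Pd2+(aq)].
Isolating [Mn2+(aq)] in Q = 10^{−0.372} yields log [Mn2+(aq)] = −3.331, i.e. 0.00047 M.

0.00047 M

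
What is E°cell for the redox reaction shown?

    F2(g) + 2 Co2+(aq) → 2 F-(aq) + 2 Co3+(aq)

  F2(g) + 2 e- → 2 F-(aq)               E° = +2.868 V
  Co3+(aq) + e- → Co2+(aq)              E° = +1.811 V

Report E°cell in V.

+1.057 V

F2(g) gains electrons, so the F₂/F⁻ couple is the cathode; the Co³⁺/Co²⁺ couple is the anode.
E°cell = E°(cathode) − E°(anode) = +2.868 − (+1.811) = +1.057 V.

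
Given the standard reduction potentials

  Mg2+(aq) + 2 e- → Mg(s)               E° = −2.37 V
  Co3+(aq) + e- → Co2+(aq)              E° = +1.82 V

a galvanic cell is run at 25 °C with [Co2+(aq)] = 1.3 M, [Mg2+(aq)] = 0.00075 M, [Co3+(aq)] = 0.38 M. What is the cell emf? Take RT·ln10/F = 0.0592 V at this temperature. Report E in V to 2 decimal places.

Co³⁺/Co²⁺ is reduced (cathode, E° = +1.82 V) and Mg²⁺/Mg is oxidized (anode).
E°cell = +1.82 − (−2.37) = +4.19 V, with n = 2 electrons transferred.
Balancing gives 2 Co3+(aq) + Mg(s) → 2 Co2+(aq) + Mg2+(aq); hence Q = ([Co2+(aq)]^2·[Mg2+(aq)]) / [Co3+(aq)]^2 = 0.00878 (log Q = −2.057).
By the Nernst equation, E = +4.19 − (0.0592/2)·(−2.057) = +4.25 V.

+4.25 V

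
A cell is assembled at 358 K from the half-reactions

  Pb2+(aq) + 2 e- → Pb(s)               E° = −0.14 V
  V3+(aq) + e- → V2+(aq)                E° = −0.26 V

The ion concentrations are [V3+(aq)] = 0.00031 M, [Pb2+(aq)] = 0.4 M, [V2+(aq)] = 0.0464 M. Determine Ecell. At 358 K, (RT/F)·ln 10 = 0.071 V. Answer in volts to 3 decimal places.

The Pb²⁺/Pb couple has the more positive E°, so it is the cathode; V³⁺/V²⁺ is the anode.
E°cell = E°cat − E°an = −0.14 − (−0.26) = +0.12 V; n = 2.
Balancing gives Pb2+(aq) + 2 V2+(aq) → Pb(s) + 2 V3+(aq); hence Q = [V3+(aq)]^2 / ([Pb2+(aq)]·[V2+(aq)]^2) = 0.000112 (log Q = −3.952).
By the Nernst equation, E = +0.12 − (0.071/2)·(−3.952) = +0.260 V.

+0.260 V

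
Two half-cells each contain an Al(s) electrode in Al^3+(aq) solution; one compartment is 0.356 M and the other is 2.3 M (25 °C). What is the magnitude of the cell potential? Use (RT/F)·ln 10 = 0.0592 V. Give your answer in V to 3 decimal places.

0.016 V

For a concentration cell E°cell = 0, since both electrodes use the same couple.
The compartment with the higher Al^3+(aq) concentration (2.3 M) acts as the cathode; ions are reduced there and produced at the dilute (0.356 M) anode.
With n = 3, Ecell = −(0.0592/3)·log([dilute]/[conc]) = −(0.0592/3)·log(0.356/2.3) = +0.016 V.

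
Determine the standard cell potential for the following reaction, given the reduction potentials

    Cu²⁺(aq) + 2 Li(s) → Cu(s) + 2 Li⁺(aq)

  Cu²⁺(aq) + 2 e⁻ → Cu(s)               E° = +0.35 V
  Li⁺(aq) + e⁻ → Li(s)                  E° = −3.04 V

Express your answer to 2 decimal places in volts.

+3.39 V

Cu²⁺(aq) gains electrons, so the Cu²⁺/Cu couple is the cathode; the Li⁺/Li couple is the anode.
E°cell = E°(cathode) − E°(anode) = +0.35 − (−3.04) = +3.39 V.
The positive value indicates the reaction is spontaneous as written.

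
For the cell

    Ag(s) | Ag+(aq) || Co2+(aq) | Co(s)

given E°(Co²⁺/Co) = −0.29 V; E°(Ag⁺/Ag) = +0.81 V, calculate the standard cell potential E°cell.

By convention the left-hand electrode in cell notation is the anode (oxidation) and the right-hand electrode is the cathode (reduction).
E°cell = E°(right) − E°(left) = −0.29 − (+0.81) = −1.10 V.
The negative sign shows that, as written, the cell would require an external voltage to drive the reaction.

−1.10 V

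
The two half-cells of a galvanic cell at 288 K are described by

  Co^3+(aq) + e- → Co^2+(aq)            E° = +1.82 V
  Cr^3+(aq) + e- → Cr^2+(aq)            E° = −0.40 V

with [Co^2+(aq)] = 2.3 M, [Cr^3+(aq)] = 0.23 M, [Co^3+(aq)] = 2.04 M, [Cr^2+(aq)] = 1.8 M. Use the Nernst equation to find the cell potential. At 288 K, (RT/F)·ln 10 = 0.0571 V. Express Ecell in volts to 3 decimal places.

Since E°(Co³⁺/Co²⁺) > E°(Cr³⁺/Cr²⁺), Co³⁺/Co²⁺ serves as the cathode.
The standard potential is +1.82 − (−0.40) = +2.22 V and the balanced reaction transfers n = 1 electron.
The balanced reaction is Co^3+(aq) + Cr^2+(aq) → Co^2+(aq) + Cr^3+(aq), so Q = ([Co^2+(aq)]·[Cr^3+(aq)]) / ([Co^3+(aq)]·[Cr^2+(aq)]) = 0.144 and log Q = −0.841.
Applying E = E° − (RT ln10/nF)·log Q gives +2.22 − (0.0571/1)(−0.841) = +2.268 V.

+2.268 V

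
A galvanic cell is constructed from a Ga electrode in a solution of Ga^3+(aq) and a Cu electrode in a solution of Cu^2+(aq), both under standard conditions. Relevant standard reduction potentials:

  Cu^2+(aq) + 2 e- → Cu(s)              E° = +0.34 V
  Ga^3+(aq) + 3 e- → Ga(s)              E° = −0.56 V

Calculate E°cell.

The Cu²⁺/Cu couple has the higher E°, so Cu ion is reduced (cathode) and Ga is oxidized (anode).
E°cell = E°(cathode) − E°(anode) = +0.34 − (−0.56) = +0.90 V.

+0.90 V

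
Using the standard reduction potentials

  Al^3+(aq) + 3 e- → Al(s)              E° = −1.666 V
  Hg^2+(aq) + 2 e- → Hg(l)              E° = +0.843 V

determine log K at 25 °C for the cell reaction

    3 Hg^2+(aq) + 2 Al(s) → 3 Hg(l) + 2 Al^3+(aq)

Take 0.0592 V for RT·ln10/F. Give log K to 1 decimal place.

log K = 254.3

The Hg²⁺/Hg couple is reduced (cathode); E°cell = +0.843 − (−1.666) = +2.509 V with n = 6.
At equilibrium E = 0, so log K = nE°cell / 0.0592 = (6)(+2.509) / 0.0592 = 254.3.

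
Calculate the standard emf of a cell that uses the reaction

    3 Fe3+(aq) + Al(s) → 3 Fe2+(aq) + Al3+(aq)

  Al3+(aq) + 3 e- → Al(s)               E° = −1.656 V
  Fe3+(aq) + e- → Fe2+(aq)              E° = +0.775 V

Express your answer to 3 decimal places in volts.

+2.431 V

Fe3+(aq) gains electrons, so the Fe³⁺/Fe²⁺ couple is the cathode; the Al³⁺/Al couple is the anode.
E°cell = E°(cathode) − E°(anode) = +0.775 − (−1.656) = +2.431 V.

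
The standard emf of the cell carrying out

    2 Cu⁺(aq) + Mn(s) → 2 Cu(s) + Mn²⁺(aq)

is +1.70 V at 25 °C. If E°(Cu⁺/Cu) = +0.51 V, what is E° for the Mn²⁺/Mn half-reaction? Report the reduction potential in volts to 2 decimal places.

−1.19 V

In the reaction as written the Cu⁺/Cu couple is reduced (cathode) and Mn²⁺/Mn is oxidized (anode), so E°cell = E°(Cu⁺/Cu) − E°(Mn²⁺/Mn).
E°(Mn²⁺/Mn) = E°(cathode) − E°cell = +0.51 − (+1.70) = −1.19 V.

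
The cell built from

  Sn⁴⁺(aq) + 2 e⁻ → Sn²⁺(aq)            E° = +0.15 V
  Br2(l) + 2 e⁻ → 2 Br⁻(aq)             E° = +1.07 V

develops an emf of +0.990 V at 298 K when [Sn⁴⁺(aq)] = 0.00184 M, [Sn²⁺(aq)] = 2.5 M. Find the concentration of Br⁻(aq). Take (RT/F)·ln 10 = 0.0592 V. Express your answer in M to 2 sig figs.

2.4 M

The Br₂/Br⁻ couple has the larger reduction potential, so it is the cathode: E°cell = +1.07 − (+0.15) = +0.92 V and n = 2.
Since E = E° − (0.0592/n)·log Q, log Q = n(E° − E)/0.0592 = −2.365.
For Br2(l) + Sn²⁺(aq) → 2 Br⁻(aq) + Sn⁴⁺(aq), the reaction quotient is Q = ([Br⁻(aq)]^2·[Sn⁴⁺(aq)]) / [Sn²⁺(aq)].
Isolating [Br⁻(aq)] in Q = 10^{−2.365} yields log [Br⁻(aq)] = 0.384, i.e. 2.4 M.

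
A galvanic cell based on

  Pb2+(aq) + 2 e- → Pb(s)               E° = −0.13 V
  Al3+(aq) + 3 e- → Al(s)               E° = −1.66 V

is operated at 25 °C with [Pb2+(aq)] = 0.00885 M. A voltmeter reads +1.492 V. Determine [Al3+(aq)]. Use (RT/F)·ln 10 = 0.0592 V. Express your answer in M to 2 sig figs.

Pb²⁺/Pb is the cathode (higher E°); E°cell = −0.13 − (−1.66) = +1.53 V with n = 6.
Since E = E° − (0.0592/n)·log Q, log Q = n(E° − E)/0.0592 = 3.851.
The balanced reaction is 3 Pb2+(aq) + 2 Al(s) → 3 Pb(s) + 2 Al3+(aq), so Q = [Al3+(aq)]^2 / [Pb2+(aq)]^3.
Solving for the unknown gives log [Al3+(aq)] = −1.154, so [Al3+(aq)] ≈ 0.070 M.

0.070 M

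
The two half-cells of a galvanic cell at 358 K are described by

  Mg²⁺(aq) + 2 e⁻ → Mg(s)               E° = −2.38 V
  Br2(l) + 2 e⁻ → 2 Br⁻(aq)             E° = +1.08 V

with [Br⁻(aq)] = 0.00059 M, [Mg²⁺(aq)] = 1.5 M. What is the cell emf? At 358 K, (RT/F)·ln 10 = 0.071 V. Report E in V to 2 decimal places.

Since E°(Br₂/Br⁻) > E°(Mg²⁺/Mg), Br₂/Br⁻ serves as the cathode.
The standard potential is +1.08 − (−2.38) = +3.46 V and the balanced reaction transfers n = 2 electrons.
The balanced reaction is Br2(l) + Mg(s) → 2 Br⁻(aq) + Mg²⁺(aq), so Q = [Br⁻(aq)]^2·[Mg²⁺(aq)] = 5.22×10^−7 and log Q = −6.282.
By the Nernst equation, E = +3.46 − (0.071/2)·(−6.282) = +3.68 V.

+3.68 V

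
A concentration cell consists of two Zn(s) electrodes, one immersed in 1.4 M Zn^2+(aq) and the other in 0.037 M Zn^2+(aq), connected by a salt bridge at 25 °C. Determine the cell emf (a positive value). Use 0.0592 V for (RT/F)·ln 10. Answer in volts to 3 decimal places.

For a concentration cell E°cell = 0, since both electrodes use the same couple.
The compartment with the higher Zn^2+(aq) concentration (1.4 M) acts as the cathode; ions are reduced there and produced at the dilute (0.037 M) anode.
With n = 2, Ecell = −(0.0592/2)·log([dilute]/[conc]) = −(0.0592/2)·log(0.037/1.4) = +0.047 V.

0.047 V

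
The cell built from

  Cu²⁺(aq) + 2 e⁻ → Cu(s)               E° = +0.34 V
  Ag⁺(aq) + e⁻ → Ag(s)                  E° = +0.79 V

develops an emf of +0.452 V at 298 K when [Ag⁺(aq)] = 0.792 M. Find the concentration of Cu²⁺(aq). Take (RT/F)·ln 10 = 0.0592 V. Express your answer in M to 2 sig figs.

0.54 M

With Ag⁺/Ag at the cathode and Cu²⁺/Cu at the anode, E°cell = +0.79 − (+0.34) = +0.45 V (n = 2).
Since E = E° − (0.0592/n)·log Q, log Q = n(E° − E)/0.0592 = −0.068.
Balancing electrons gives 2 Ag⁺(aq) + Cu(s) → 2 Ag(s) + Cu²⁺(aq); thus Q = [Cu²⁺(aq)] / [Ag⁺(aq)]^2.
Solving for the unknown gives log [Cu²⁺(aq)] = −0.271, so [Cu²⁺(aq)] ≈ 0.54 M.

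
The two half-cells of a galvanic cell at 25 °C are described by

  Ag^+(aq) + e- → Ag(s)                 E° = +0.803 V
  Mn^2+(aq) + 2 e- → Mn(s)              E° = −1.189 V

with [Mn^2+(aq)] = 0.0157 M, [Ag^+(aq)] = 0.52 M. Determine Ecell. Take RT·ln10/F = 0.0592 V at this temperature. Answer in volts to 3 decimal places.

Since E°(Ag⁺/Ag) > E°(Mn²⁺/Mn), Ag⁺/Ag serves as the cathode.
The standard potential is +0.803 − (−1.189) = +1.992 V and the balanced reaction transfers n = 2 electrons.
Balancing gives 2 Ag^+(aq) + Mn(s) → 2 Ag(s) + Mn^2+(aq); hence Q = [Mn^2+(aq)] / [Ag^+(aq)]^2 = 0.0581 (log Q = −1.236).
E = E° − (0.0592/n)·log Q = +1.992 − (0.0592/2)(−1.236) = +2.029 V.

+2.029 V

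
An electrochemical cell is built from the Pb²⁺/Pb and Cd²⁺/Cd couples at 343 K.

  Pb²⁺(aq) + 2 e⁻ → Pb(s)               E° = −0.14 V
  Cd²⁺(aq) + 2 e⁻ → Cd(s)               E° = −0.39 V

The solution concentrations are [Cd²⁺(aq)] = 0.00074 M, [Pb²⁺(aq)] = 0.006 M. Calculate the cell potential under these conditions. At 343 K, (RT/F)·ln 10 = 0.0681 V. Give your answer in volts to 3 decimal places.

The Pb²⁺/Pb couple has the more positive E°, so it is the cathode; Cd²⁺/Cd is the anode.
The standard potential is −0.14 − (−0.39) = +0.25 V and the balanced reaction transfers n = 2 electrons.
For the overall reaction Pb²⁺(aq) + Cd(s) → Pb(s) + Cd²⁺(aq), Q = [Cd²⁺(aq)] / [Pb²⁺(aq)] = 0.123, giving log Q = −0.909.
Applying E = E° − (RT ln10/nF)·log Q gives +0.25 − (0.0681/2)(−0.909) = +0.281 V.

+0.281 V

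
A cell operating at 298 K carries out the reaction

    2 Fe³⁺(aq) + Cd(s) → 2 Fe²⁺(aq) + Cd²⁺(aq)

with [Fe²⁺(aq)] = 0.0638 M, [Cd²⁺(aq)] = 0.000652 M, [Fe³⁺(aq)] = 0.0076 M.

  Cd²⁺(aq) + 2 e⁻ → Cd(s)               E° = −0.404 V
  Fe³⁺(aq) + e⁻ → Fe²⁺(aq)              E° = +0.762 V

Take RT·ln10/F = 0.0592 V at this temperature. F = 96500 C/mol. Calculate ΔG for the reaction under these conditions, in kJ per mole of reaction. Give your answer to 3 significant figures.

E°cell = +0.762 − (−0.404) = +1.166 V; the balanced reaction transfers n = 2 electrons.
Here Q = ([Fe²⁺(aq)]^2·[Cd²⁺(aq)]) / [Fe³⁺(aq)]^2 = 0.0459 (log Q = −1.338), giving E = +1.166 − (0.0592/2)·(−1.338) = +1.2056 V.
ΔG = −nFE = −(2)(96500)(+1.2056) J/mol = −233 kJ/mol.

−233 kJ/mol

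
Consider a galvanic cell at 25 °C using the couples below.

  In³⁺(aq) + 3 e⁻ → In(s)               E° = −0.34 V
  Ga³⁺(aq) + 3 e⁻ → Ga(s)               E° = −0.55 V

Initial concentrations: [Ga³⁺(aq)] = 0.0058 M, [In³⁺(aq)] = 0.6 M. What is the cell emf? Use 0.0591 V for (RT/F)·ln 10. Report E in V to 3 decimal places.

+0.250 V

Since E°(In³⁺/In) > E°(Ga³⁺/Ga), In³⁺/In serves as the cathode.
The standard potential is −0.34 − (−0.55) = +0.21 V and the balanced reaction transfers n = 3 electrons.
The balanced reaction is In³⁺(aq) + Ga(s) → In(s) + Ga³⁺(aq), so Q = [Ga³⁺(aq)] / [In³⁺(aq)] = 0.00967 and log Q = −2.015.
E = E° − (0.0591/n)·log Q = +0.21 − (0.0591/3)(−2.015) = +0.250 V.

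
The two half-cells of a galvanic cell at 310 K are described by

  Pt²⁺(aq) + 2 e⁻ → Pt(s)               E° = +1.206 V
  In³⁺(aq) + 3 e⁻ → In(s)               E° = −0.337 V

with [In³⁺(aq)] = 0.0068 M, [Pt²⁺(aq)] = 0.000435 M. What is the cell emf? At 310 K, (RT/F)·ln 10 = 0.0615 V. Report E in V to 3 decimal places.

Since E°(Pt²⁺/Pt) > E°(In³⁺/In), Pt²⁺/Pt serves as the cathode.
The standard potential is +1.206 − (−0.337) = +1.543 V and the balanced reaction transfers n = 6 electrons.
Balancing gives 3 Pt²⁺(aq) + 2 In(s) → 3 Pt(s) + 2 In³⁺(aq); hence Q = [In³⁺(aq)]^2 / [Pt²⁺(aq)]^3 = 5.62×10^5 (log Q = 5.750).
By the Nernst equation, E = +1.543 − (0.0615/6)·(5.750) = +1.484 V.

+1.484 V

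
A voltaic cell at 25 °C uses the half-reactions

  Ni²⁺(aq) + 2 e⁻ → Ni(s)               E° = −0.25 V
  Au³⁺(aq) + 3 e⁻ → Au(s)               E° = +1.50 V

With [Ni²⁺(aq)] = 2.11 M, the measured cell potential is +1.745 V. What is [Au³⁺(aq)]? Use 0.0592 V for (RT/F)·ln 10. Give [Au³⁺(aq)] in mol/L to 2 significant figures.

The Au³⁺/Au couple has the larger reduction potential, so it is the cathode: E°cell = +1.50 − (−0.25) = +1.75 V and n = 6.
From the Nernst equation, log Q = n(E° − E)/0.0592 = 6·(+1.75 − (+1.745))/0.0592 = 0.507.
The balanced reaction is 2 Au³⁺(aq) + 3 Ni(s) → 2 Au(s) + 3 Ni²⁺(aq), so Q = [Ni²⁺(aq)]^3 / [Au³⁺(aq)]^2.
Solving for the unknown gives log [Au³⁺(aq)] = 0.233, so [Au³⁺(aq)] ≈ 1.7 M.

1.7 M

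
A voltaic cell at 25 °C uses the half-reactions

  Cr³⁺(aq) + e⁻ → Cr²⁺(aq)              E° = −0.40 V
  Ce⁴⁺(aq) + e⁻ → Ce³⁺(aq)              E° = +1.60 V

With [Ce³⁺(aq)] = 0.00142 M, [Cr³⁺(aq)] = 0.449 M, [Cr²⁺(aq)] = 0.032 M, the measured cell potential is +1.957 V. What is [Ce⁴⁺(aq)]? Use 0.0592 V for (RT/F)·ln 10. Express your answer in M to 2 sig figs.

0.0037 M

With Ce⁴⁺/Ce³⁺ at the cathode and Cr³⁺/Cr²⁺ at the anode, E°cell = +1.60 − (−0.40) = +2.00 V (n = 1).
Since E = E° − (0.0592/n)·log Q, log Q = n(E° − E)/0.0592 = 0.726.
Balancing electrons gives Ce⁴⁺(aq) + Cr²⁺(aq) → Ce³⁺(aq) + Cr³⁺(aq); thus Q = ([Ce³⁺(aq)]·[Cr³⁺(aq)]) / ([Ce⁴⁺(aq)]·[Cr²⁺(aq)]).
Substituting the known concentrations and solving, log [Ce⁴⁺(aq)] = −2.427 and [Ce⁴⁺(aq)] = 0.0037 M.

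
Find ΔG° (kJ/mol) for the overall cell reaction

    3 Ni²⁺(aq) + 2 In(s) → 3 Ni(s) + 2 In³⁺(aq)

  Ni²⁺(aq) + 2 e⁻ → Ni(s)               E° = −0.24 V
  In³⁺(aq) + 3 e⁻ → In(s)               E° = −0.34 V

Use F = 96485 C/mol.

In the reaction as written Ni²⁺(aq) is reduced, so the Ni²⁺/Ni couple is the cathode and In³⁺/In is the anode.
E°cell = −0.24 − (−0.34) = +0.10 V; balancing electrons gives n = 6.
ΔG° = −nFE°cell = −(6)(96485)(+0.10) J/mol = −57.9 kJ/mol.

−57.9 kJ/mol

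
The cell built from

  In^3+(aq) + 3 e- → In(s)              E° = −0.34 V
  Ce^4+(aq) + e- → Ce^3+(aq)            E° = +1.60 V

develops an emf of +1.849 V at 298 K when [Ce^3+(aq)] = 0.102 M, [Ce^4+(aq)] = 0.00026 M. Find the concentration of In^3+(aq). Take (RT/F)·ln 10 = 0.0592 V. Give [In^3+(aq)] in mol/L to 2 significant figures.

0.00068 M

Ce⁴⁺/Ce³⁺ is the cathode (higher E°); E°cell = +1.60 − (−0.34) = +1.94 V with n = 3.
Since E = E° − (0.0592/n)·log Q, log Q = n(E° − E)/0.0592 = 4.611.
For 3 Ce^4+(aq) + In(s) → 3 Ce^3+(aq) + In^3+(aq), the reaction quotient is Q = ([Ce^3+(aq)]^3·[In^3+(aq)]) / [Ce^4+(aq)]^3.
Solving for the unknown gives log [In^3+(aq)] = −3.170, so [In^3+(aq)] ≈ 0.00068 M.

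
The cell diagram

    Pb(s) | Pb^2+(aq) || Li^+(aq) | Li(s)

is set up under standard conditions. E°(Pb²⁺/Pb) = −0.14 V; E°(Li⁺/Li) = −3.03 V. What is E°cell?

By convention the left-hand electrode in cell notation is the anode (oxidation) and the right-hand electrode is the cathode (reduction).
E°cell = E°(right) − E°(left) = −3.03 − (−0.14) = −2.89 V.
The negative sign shows that, as written, the cell would require an external voltage to drive the reaction.

−2.89 V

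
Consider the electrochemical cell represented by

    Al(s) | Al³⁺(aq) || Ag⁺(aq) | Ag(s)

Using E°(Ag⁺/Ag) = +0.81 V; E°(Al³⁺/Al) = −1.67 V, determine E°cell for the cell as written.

By convention the left-hand electrode in cell notation is the anode (oxidation) and the right-hand electrode is the cathode (reduction).
E°cell = E°(right) − E°(left) = +0.81 − (−1.67) = +2.48 V.

+2.48 V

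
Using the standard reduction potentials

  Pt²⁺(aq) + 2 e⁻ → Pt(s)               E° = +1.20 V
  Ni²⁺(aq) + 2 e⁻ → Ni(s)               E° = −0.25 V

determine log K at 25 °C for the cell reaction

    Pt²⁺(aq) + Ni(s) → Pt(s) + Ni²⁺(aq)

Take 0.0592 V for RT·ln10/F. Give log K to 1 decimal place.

log K = 49.0

The Pt²⁺/Pt couple is reduced (cathode); E°cell = +1.20 − (−0.25) = +1.45 V with n = 2.
At equilibrium E = 0, so log K = nE°cell / 0.0592 = (2)(+1.45) / 0.0592 = 49.0.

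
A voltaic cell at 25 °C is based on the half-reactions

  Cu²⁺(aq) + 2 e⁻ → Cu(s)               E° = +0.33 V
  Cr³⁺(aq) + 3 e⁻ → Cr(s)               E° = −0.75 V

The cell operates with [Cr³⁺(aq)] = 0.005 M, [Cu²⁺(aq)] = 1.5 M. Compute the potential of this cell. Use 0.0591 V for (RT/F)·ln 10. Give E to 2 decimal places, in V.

+1.13 V

Since E°(Cu²⁺/Cu) > E°(Cr³⁺/Cr), Cu²⁺/Cu serves as the cathode.
The standard potential is +0.33 − (−0.75) = +1.08 V and the balanced reaction transfers n = 6 electrons.
For the overall reaction 3 Cu²⁺(aq) + 2 Cr(s) → 3 Cu(s) + 2 Cr³⁺(aq), Q = [Cr³⁺(aq)]^2 / [Cu²⁺(aq)]^3 = 7.41×10^−6, giving log Q = −5.130.
Applying E = E° − (RT ln10/nF)·log Q gives +1.08 − (0.0591/6)(−5.130) = +1.13 V.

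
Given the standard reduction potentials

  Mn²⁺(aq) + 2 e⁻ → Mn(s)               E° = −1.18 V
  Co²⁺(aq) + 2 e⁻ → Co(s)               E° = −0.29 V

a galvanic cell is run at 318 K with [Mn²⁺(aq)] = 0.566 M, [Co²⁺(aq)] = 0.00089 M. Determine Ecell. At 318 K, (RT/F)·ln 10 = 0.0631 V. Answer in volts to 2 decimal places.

+0.80 V

Since E°(Co²⁺/Co) > E°(Mn²⁺/Mn), Co²⁺/Co serves as the cathode.
E°cell = −0.29 − (−1.18) = +0.89 V, with n = 2 electrons transferred.
For the overall reaction Co²⁺(aq) + Mn(s) → Co(s) + Mn²⁺(aq), Q = [Mn²⁺(aq)] / [Co²⁺(aq)] = 636, giving log Q = 2.803.
By the Nernst equation, E = +0.89 − (0.0631/2)·(2.803) = +0.80 V.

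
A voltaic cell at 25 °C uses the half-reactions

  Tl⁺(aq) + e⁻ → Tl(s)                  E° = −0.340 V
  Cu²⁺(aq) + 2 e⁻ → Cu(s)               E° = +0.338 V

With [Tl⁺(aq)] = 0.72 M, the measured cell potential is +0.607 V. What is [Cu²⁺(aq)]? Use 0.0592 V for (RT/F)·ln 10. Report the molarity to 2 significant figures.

With Cu²⁺/Cu at the cathode and Tl⁺/Tl at the anode, E°cell = +0.338 − (−0.340) = +0.678 V (n = 2).
Rearranging E = E° − (0.0592/n)·log Q gives log Q = 2(+0.678 − (+0.607))/0.0592 = 2.399.
The balanced reaction is Cu²⁺(aq) + 2 Tl(s) → Cu(s) + 2 Tl⁺(aq), so Q = [Tl⁺(aq)]^2 / [Cu²⁺(aq)].
Isolating [Cu²⁺(aq)] in Q = 10^{2.399} yields log [Cu²⁺(aq)] = −2.684, i.e. 0.0021 M.

0.0021 M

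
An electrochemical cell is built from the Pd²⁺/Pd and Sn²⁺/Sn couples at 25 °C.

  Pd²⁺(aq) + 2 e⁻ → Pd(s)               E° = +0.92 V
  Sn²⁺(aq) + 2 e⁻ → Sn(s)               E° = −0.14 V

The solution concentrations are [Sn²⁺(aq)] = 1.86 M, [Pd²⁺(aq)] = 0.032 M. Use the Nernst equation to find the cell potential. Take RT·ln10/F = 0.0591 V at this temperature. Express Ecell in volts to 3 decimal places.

Since E°(Pd²⁺/Pd) > E°(Sn²⁺/Sn), Pd²⁺/Pd serves as the cathode.
E°cell = E°cat − E°an = +0.92 − (−0.14) = +1.06 V; n = 2.
Balancing gives Pd²⁺(aq) + Sn(s) → Pd(s) + Sn²⁺(aq); hence Q = [Sn²⁺(aq)] / [Pd²⁺(aq)] = 58.1 (log Q = 1.764).
E = E° − (0.0591/n)·log Q = +1.06 − (0.0591/2)(1.764) = +1.008 V.

+1.008 V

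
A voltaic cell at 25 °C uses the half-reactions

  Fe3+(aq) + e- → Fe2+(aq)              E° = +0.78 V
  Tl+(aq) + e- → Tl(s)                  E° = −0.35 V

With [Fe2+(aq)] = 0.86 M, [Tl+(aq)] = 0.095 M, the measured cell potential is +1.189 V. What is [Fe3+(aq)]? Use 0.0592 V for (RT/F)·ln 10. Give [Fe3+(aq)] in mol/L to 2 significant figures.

With Fe³⁺/Fe²⁺ at the cathode and Tl⁺/Tl at the anode, E°cell = +0.78 − (−0.35) = +1.13 V (n = 1).
From the Nernst equation, log Q = n(E° − E)/0.0592 = 1·(+1.13 − (+1.189))/0.0592 = −0.997.
For Fe3+(aq) + Tl(s) → Fe2+(aq) + Tl+(aq), the reaction quotient is Q = ([Fe2+(aq)]·[Tl+(aq)]) / [Fe3+(aq)].
Substituting the known concentrations and solving, log [Fe3+(aq)] = −0.091 and [Fe3+(aq)] = 0.81 M.

0.81 M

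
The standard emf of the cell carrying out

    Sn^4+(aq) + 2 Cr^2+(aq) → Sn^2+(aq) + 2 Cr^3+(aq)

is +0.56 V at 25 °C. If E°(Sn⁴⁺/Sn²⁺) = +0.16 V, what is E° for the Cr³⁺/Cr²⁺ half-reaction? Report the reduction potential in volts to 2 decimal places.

−0.40 V

In the reaction as written the Sn⁴⁺/Sn²⁺ couple is reduced (cathode) and Cr³⁺/Cr²⁺ is oxidized (anode), so E°cell = E°(Sn⁴⁺/Sn²⁺) − E°(Cr³⁺/Cr²⁺).
E°(Cr³⁺/Cr²⁺) = E°(cathode) − E°cell = +0.16 − (+0.56) = −0.40 V.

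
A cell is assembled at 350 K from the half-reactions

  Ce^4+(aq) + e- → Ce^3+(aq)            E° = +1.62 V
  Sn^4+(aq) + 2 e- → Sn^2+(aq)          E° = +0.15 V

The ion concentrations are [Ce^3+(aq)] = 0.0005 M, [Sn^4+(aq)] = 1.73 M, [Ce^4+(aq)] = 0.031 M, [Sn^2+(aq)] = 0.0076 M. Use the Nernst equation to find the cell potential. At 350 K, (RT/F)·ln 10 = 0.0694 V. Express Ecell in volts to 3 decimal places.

+1.513 V

Since E°(Ce⁴⁺/Ce³⁺) > E°(Sn⁴⁺/Sn²⁺), Ce⁴⁺/Ce³⁺ serves as the cathode.
E°cell = E°cat − E°an = +1.62 − (+0.15) = +1.47 V; n = 2.
Balancing gives 2 Ce^4+(aq) + Sn^2+(aq) → 2 Ce^3+(aq) + Sn^4+(aq); hence Q = ([Ce^3+(aq)]^2·[Sn^4+(aq)]) / ([Ce^4+(aq)]^2·[Sn^2+(aq)]) = 0.0592 (log Q = −1.228).
E = E° − (0.0694/n)·log Q = +1.47 − (0.0694/2)(−1.228) = +1.513 V.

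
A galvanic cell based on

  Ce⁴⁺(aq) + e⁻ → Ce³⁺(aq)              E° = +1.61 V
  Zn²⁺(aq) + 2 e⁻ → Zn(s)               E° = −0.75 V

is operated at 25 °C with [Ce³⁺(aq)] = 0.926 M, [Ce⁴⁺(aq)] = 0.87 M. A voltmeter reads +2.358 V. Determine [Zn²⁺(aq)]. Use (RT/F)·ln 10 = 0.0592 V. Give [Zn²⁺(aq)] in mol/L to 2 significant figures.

1.0 M

With Ce⁴⁺/Ce³⁺ at the cathode and Zn²⁺/Zn at the anode, E°cell = +1.61 − (−0.75) = +2.36 V (n = 2).
Since E = E° − (0.0592/n)·log Q, log Q = n(E° − E)/0.0592 = 0.068.
Balancing electrons gives 2 Ce⁴⁺(aq) + Zn(s) → 2 Ce³⁺(aq) + Zn²⁺(aq); thus Q = ([Ce³⁺(aq)]^2·[Zn²⁺(aq)]) / [Ce⁴⁺(aq)]^2.
Isolating [Zn²⁺(aq)] in Q = 10^{0.068} yields log [Zn²⁺(aq)] = 0.014, i.e. 1.0 M.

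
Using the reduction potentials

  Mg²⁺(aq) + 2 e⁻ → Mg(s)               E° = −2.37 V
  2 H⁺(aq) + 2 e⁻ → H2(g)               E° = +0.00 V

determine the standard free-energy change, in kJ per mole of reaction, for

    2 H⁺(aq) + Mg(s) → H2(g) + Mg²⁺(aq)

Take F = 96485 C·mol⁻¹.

−457 kJ/mol

In the reaction as written H⁺(aq) is reduced, so the 2H⁺/H₂ couple is the cathode and Mg²⁺/Mg is the anode.
E°cell = +0.00 − (−2.37) = +2.37 V; balancing electrons gives n = 2.
ΔG° = −nFE°cell = −(2)(96485)(+2.37) J/mol = −457 kJ/mol.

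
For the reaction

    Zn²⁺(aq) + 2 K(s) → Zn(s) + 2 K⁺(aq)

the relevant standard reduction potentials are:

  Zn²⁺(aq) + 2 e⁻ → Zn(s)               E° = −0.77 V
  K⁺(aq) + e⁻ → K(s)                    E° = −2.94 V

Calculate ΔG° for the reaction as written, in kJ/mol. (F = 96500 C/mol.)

In the reaction as written Zn²⁺(aq) is reduced, so the Zn²⁺/Zn couple is the cathode and K⁺/K is the anode.
E°cell = −0.77 − (−2.94) = +2.17 V; balancing electrons gives n = 2.
ΔG° = −nFE°cell = −(2)(96500)(+2.17) J/mol = −419 kJ/mol.

−419 kJ/mol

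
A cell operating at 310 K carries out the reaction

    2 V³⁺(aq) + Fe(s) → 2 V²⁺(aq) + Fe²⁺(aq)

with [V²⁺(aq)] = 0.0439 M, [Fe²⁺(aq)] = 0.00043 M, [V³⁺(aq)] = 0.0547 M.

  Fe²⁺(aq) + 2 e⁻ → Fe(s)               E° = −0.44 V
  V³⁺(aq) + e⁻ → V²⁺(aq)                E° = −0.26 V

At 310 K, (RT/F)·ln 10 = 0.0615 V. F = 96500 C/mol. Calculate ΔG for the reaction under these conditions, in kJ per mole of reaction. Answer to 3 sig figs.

With V³⁺/V²⁺ reduced at the cathode, E°cell = −0.26 − (−0.44) = +0.18 V and n = 2.
Here Q = ([V²⁺(aq)]^2·[Fe²⁺(aq)]) / [V³⁺(aq)]^2 = 0.000277 (log Q = −3.558), giving E = +0.18 − (0.0615/2)·(−3.558) = +0.2894 V.
Then ΔG = −nFE = −2 × 96500 × +0.2894 J/mol = −55.9 kJ/mol.

−55.9 kJ/mol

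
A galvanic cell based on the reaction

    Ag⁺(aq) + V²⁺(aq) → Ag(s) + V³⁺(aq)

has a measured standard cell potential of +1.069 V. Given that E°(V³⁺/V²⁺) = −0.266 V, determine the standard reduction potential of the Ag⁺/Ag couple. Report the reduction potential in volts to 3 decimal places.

In the reaction as written the Ag⁺/Ag couple is reduced (cathode) and V³⁺/V²⁺ is oxidized (anode), so E°cell = E°(Ag⁺/Ag) − E°(V³⁺/V²⁺).
E°(Ag⁺/Ag) = E°cell + E°(anode) = +1.069 + (−0.266) = +0.803 V.

+0.803 V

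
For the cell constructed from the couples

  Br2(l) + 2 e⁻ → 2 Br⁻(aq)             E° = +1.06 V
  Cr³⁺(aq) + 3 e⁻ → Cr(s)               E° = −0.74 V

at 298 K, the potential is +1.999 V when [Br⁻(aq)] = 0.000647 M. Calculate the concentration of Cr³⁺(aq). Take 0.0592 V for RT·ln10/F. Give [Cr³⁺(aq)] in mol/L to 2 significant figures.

Br₂/Br⁻ is the cathode (higher E°); E°cell = +1.06 − (−0.74) = +1.80 V with n = 6.
From the Nernst equation, log Q = n(E° − E)/0.0592 = 6·(+1.80 − (+1.999))/0.0592 = −20.169.
For 3 Br2(l) + 2 Cr(s) → 6 Br⁻(aq) + 2 Cr³⁺(aq), the reaction quotient is Q = [Br⁻(aq)]^6·[Cr³⁺(aq)]^2.
Isolating [Cr³⁺(aq)] in Q = 10^{−20.169} yields log [Cr³⁺(aq)] = −0.517, i.e. 0.30 M.

0.30 M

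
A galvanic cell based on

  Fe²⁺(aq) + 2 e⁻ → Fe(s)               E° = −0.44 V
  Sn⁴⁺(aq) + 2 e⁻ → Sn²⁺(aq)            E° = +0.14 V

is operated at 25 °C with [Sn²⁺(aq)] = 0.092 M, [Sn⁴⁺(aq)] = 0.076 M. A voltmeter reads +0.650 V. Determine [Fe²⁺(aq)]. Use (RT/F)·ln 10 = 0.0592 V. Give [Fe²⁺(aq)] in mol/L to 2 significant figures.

With Sn⁴⁺/Sn²⁺ at the cathode and Fe²⁺/Fe at the anode, E°cell = +0.14 − (−0.44) = +0.58 V (n = 2).
From the Nernst equation, log Q = n(E° − E)/0.0592 = 2·(+0.58 − (+0.650))/0.0592 = −2.365.
For Sn⁴⁺(aq) + Fe(s) → Sn²⁺(aq) + Fe²⁺(aq), the reaction quotient is Q = ([Sn²⁺(aq)]·[Fe²⁺(aq)]) / [Sn⁴⁺(aq)].
Solving for the unknown gives log [Fe²⁺(aq)] = −2.448, so [Fe²⁺(aq)] ≈ 0.0036 M.

0.0036 M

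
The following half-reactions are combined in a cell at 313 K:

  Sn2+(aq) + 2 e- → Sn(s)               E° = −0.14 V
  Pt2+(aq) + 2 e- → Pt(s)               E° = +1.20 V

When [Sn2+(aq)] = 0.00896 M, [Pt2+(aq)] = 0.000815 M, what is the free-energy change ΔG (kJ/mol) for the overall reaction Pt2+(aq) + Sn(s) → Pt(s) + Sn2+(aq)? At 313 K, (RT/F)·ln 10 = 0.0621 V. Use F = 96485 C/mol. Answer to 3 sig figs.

E°cell = +1.20 − (−0.14) = +1.34 V; the balanced reaction transfers n = 2 electrons.
Q = [Sn2+(aq)] / [Pt2+(aq)] = 11, so log Q = 1.041 and E = +1.34 − (0.0621/2)(1.041) = +1.3077 V.
Then ΔG = −nFE = −2 × 96485 × +1.3077 J/mol = −252 kJ/mol.

−252 kJ/mol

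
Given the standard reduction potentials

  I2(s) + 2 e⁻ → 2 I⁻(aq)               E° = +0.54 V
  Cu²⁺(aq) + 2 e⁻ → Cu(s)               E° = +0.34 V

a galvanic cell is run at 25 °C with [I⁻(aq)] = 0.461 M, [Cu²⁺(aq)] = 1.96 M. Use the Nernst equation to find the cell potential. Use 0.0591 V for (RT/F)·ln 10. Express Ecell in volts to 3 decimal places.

+0.211 V

I₂/I⁻ is reduced (cathode, E° = +0.54 V) and Cu²⁺/Cu is oxidized (anode).
E°cell = +0.54 − (+0.34) = +0.20 V, with n = 2 electrons transferred.
For the overall reaction I2(s) + Cu(s) → 2 I⁻(aq) + Cu²⁺(aq), Q = [I⁻(aq)]^2·[Cu²⁺(aq)] = 0.417, giving log Q = −0.380.
E = E° − (0.0591/n)·log Q = +0.20 − (0.0591/2)(−0.380) = +0.211 V.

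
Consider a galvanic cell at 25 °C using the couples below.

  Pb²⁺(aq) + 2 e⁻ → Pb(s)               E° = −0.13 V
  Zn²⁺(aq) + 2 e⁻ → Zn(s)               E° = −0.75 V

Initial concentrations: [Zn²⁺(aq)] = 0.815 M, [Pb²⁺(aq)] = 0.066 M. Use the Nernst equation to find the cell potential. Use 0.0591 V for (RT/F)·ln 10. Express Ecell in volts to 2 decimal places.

+0.59 V

The Pb²⁺/Pb couple has the more positive E°, so it is the cathode; Zn²⁺/Zn is the anode.
E°cell = E°cat − E°an = −0.13 − (−0.75) = +0.62 V; n = 2.
For the overall reaction Pb²⁺(aq) + Zn(s) → Pb(s) + Zn²⁺(aq), Q = [Zn²⁺(aq)] / [Pb²⁺(aq)] = 12.3, giving log Q = 1.092.
Applying E = E° − (RT ln10/nF)·log Q gives +0.62 − (0.0591/2)(1.092) = +0.59 V.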